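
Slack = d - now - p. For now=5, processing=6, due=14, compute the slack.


Slack = due - current_time - processing
= 14 - 5 - 6
= 3


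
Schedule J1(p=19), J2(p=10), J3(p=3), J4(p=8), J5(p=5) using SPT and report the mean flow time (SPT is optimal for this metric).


SPT order: J3 → J5 → J4 → J2 → J1
Completion times:
  J3: C=3
  J5: C=8
  J4: C=16
  J2: C=26
  J1: C=45
Sum = 98, n = 5
Mean flow = 98/5
= 19.60


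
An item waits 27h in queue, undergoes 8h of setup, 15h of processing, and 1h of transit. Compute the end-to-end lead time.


Lead time = queue + setup + processing + transit
= 27 + 8 + 15 + 1
= 51 hours


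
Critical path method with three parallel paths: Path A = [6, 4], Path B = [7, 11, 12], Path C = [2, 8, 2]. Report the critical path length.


Path A: 6 + 4 = 10
Path B: 7 + 11 + 12 = 30
Path C: 2 + 8 + 2 = 12
Critical path = longest = max(10, 30, 12)
= 30 (Path B)


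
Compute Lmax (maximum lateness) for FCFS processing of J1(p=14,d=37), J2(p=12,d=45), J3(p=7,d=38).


Lateness per job (L = C - d):
  J1: C=14, d=37, L=-23
  J2: C=26, d=45, L=-19
  J3: C=33, d=38, L=-5
Lmax = max(-23, -19, -5)
= -5


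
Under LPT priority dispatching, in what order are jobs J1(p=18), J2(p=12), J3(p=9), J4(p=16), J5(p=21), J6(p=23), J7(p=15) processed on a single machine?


LPT: sort by longest processing time first
  J6: p=23
  J5: p=21
  J1: p=18
  J4: p=16
  J7: p=15
  J2: p=12
  J3: p=9
Order: J6 → J5 → J1 → J4 → J7 → J2 → J3


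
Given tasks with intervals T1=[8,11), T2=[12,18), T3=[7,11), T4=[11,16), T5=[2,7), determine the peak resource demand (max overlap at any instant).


Check each time point for overlaps:
  t=8: 2 tasks active (T1, T3)
Max concurrent = 2


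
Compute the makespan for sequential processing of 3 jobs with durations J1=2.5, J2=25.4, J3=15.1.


Sequential makespan: sum all processing times
= 2.5 + 25.4 + 15.1
= 43.0 time units


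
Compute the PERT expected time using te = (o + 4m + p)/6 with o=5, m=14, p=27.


te = (o + 4m + p) / 6
= (5 + 4×14 + 27) / 6
= (5 + 56 + 27) / 6
= 88 / 6
= 14.67


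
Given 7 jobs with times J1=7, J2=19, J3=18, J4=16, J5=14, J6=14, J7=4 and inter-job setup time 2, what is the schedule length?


Makespan = Σ processing + (n-1) × setup
= (7 + 19 + 18 + 16 + 14 + 14 + 4) + (7-1)×2
= 92 + 12
= 104 time units


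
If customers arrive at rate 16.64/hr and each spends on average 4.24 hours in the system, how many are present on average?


Little's law: L = λ × W
= 16.64 × 4.24
= 70.55


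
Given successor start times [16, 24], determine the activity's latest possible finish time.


LF = min of all successor start times
Successors start at: [16, 24]
LF = min(16, 24)
= 16


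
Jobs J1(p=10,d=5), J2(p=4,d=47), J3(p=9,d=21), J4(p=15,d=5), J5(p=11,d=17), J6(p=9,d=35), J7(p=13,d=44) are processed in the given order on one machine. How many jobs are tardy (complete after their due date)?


Completion vs due date:
  J1: C=10, d=5 → TARDY
  J2: C=14, d=47 → on time
  J3: C=23, d=21 → TARDY
  J4: C=38, d=5 → TARDY
  J5: C=49, d=17 → TARDY
  J6: C=58, d=35 → TARDY
  J7: C=71, d=44 → TARDY
Tardy jobs: J1, J3, J4, J5, J6, J7
Count = 6


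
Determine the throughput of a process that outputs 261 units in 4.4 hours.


Throughput = units / time
= 261 / 4.4
= 59.3 units/hour


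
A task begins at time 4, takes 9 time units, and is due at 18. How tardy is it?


Completion = start + processing = 4 + 9 = 13
Tardiness = max(0, C - d) = max(0, 13 - 18)
= max(0, -5)
= 0


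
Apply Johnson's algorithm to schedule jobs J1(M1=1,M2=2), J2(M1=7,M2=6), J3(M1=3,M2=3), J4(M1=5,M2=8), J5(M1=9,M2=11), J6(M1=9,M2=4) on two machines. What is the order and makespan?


Johnson's rule:
Group 1 (M1≤M2, sort by M1): ['J1', 'J3', 'J4', 'J5']
Group 2 (M1>M2, sort desc M2): ['J2', 'J6']
Sequence: J1 → J3 → J4 → J5 → J2 → J6
Makespan calculation:
  J1: M1 done=1, M2 done=3
  J3: M1 done=4, M2 done=7
  J4: M1 done=9, M2 done=17
  J5: M1 done=18, M2 done=29
  J2: M1 done=25, M2 done=35
  J6: M1 done=34, M2 done=39
= Sequence: J1 → J3 → J4 → J5 → J2 → J6, Makespan: 39


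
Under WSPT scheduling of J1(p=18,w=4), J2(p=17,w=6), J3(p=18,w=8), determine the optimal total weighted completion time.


WSPT order (by p/w): J3 → J2 → J1
  J3: C=18, w·C=8×18=144
  J2: C=35, w·C=6×35=210
  J1: C=53, w·C=4×53=212
Σ w·C = 566
= 566


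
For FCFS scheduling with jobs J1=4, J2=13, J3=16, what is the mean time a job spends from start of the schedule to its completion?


Completion times:
  J1: completes at 4
  J2: completes at 17
  J3: completes at 33
Sum = 54
Average = 54/3
= 18.00


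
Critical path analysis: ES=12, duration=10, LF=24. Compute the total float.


EF = ES + duration = 12 + 10 = 22
LS = LF - duration = 24 - 10 = 14
Total Float = LF - EF = 24 - 22
(or LS - ES = 14 - 12)
= 2


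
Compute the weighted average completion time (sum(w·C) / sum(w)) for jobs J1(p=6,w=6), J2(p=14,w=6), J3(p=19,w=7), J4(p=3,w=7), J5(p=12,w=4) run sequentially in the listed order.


Completion times:
  J1: C=6, w×C=6×6=36
  J2: C=20, w×C=6×20=120
  J3: C=39, w×C=7×39=273
  J4: C=42, w×C=7×42=294
  J5: C=54, w×C=4×54=216
Sum w×C = 939
Sum w = 30
Weighted avg = 939/30
= 31.30


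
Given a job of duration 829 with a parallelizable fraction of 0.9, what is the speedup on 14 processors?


Amdahl's law: T_p = T × ((1-p) + p/N)
= 829 × ((1-0.9) + 0.9/14)
= 829 × (0.10 + 0.0643)
= 829 × 0.1643
= 136.19
Speedup = 829/136.19
= 6.09×


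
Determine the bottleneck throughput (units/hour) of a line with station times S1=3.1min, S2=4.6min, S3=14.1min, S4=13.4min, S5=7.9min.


Bottleneck = longest station time
Station times: [3.1, 4.6, 14.1, 13.4, 7.9]
Max = 14.1 min
Rate = 60 / 14.1
= 4.26 units/hour (bottleneck: 14.1min)


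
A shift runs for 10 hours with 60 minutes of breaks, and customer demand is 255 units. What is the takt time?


Available = 10×60 - 60 = 540 min
Takt time = 540 / 255
= 2.12 min/unit


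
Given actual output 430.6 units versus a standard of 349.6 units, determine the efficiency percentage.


Efficiency = (actual / standard) × 100
= (430.6 / 349.6) × 100
= 123.2%


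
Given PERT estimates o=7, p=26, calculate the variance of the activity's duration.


σ² = ((p - o) / 6)² = (p - o)² / 36
= (26 - 7)² / 36
= 19² / 36
= 361 / 36
= 10.0278


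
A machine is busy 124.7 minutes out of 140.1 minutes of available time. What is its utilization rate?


Utilization = busy / total × 100
= 124.7 / 140.1 × 100
= 89.0%


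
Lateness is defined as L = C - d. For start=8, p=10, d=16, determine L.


Completion = 8 + 10 = 18
Lateness = C - d = 18 - 16
= 2


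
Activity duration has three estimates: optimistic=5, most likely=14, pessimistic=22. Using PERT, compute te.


te = (o + 4m + p) / 6
= (5 + 4×14 + 22) / 6
= (5 + 56 + 22) / 6
= 83 / 6
= 13.83


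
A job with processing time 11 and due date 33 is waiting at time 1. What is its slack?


Slack = due - current_time - processing
= 33 - 1 - 11
= 21


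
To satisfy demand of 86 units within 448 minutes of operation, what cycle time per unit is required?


Cycle time = available time / demand
= 448 / 86
= 5.21 min/unit


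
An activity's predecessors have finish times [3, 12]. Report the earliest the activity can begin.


ES = max of all predecessor completion times
Predecessors: [3, 12]
ES = max(3, 12)
= 12


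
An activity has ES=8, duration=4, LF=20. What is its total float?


EF = ES + duration = 8 + 4 = 12
LS = LF - duration = 20 - 4 = 16
Total Float = LF - EF = 20 - 12
(or LS - ES = 16 - 8)
= 8


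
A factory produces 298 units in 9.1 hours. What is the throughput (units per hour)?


Throughput = units / time
= 298 / 9.1
= 32.7 units/hour


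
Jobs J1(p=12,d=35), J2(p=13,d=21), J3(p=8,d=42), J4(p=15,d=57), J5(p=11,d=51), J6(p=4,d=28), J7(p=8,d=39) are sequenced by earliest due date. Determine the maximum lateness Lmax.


EDD order: J2 → J6 → J1 → J7 → J3 → J5 → J4
Completion and lateness:
  J2: C=13, d=21, L=13-21=-8
  J6: C=17, d=28, L=17-28=-11
  J1: C=29, d=35, L=29-35=-6
  J7: C=37, d=39, L=37-39=-2
  J3: C=45, d=42, L=45-42=3
  J5: C=56, d=51, L=56-51=5
  J4: C=71, d=57, L=71-57=14
Lmax = max(-8, -11, -6, -2, 3, 5, 14)
= 14


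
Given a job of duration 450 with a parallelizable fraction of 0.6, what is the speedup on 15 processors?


Amdahl's law: T_p = T × ((1-p) + p/N)
= 450 × ((1-0.6) + 0.6/15)
= 450 × (0.40 + 0.0400)
= 450 × 0.4400
= 198.00
Speedup = 450/198.00
= 2.27×


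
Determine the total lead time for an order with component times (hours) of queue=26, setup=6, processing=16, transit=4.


Lead time = queue + setup + processing + transit
= 26 + 6 + 16 + 4
= 52 hours


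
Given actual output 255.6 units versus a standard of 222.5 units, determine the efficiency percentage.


Efficiency = (actual / standard) × 100
= (255.6 / 222.5) × 100
= 114.9%


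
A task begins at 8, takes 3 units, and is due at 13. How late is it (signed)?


Completion = 8 + 3 = 11
Lateness = C - d = 11 - 13
= -2


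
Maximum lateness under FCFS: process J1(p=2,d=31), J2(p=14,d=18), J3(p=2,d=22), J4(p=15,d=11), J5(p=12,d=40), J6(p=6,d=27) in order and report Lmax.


Lateness per job (L = C - d):
  J1: C=2, d=31, L=-29
  J2: C=16, d=18, L=-2
  J3: C=18, d=22, L=-4
  J4: C=33, d=11, L=22
  J5: C=45, d=40, L=5
  J6: C=51, d=27, L=24
Lmax = max(-29, -2, -4, 22, 5, 24)
= 24


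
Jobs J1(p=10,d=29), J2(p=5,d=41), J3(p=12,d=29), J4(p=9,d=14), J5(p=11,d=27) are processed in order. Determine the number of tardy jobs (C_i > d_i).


Completion vs due date:
  J1: C=10, d=29 → on time
  J2: C=15, d=41 → on time
  J3: C=27, d=29 → on time
  J4: C=36, d=14 → TARDY
  J5: C=47, d=27 → TARDY
Tardy jobs: J4, J5
Count = 2


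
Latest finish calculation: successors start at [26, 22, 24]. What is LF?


LF = min of all successor start times
Successors start at: [26, 22, 24]
LF = min(26, 22, 24)
= 22


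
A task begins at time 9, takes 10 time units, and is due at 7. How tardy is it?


Completion = start + processing = 9 + 10 = 19
Tardiness = max(0, C - d) = max(0, 19 - 7)
= max(0, 12)
= 12


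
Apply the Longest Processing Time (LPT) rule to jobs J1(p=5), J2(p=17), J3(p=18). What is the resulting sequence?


LPT: sort by longest processing time first
  J3: p=18
  J2: p=17
  J1: p=5
Order: J3 → J2 → J1


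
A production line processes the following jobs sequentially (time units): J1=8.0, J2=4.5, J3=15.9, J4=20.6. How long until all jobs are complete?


Sequential makespan: sum all processing times
= 8.0 + 4.5 + 15.9 + 20.6
= 49.0 time units


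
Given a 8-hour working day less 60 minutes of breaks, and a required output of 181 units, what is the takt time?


Available = 8×60 - 60 = 420 min
Takt time = 420 / 181
= 2.32 min/unit


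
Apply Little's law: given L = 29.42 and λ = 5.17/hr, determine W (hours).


Little's law: L = λW → W = L / λ
= 29.42 / 5.17
= 5.69 hours


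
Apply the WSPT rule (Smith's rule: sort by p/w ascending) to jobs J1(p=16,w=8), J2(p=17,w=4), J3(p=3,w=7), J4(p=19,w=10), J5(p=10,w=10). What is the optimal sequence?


WSPT (Smith's rule): sort by p/w ascending
  J3: p/w = 3/7 = 0.429
  J5: p/w = 10/10 = 1.000
  J4: p/w = 19/10 = 1.900
  J1: p/w = 16/8 = 2.000
  J2: p/w = 17/4 = 4.250
Order: J3 → J5 → J4 → J1 → J2


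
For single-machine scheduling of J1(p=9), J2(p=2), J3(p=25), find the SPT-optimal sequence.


SPT: sort by shortest processing time
  J2: p=2
  J1: p=9
  J3: p=25
Order: J2 → J1 → J3


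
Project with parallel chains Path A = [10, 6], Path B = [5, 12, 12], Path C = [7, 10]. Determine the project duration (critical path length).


Path A: 10 + 6 = 16
Path B: 5 + 12 + 12 = 29
Path C: 7 + 10 = 17
Critical path = longest = max(16, 29, 17)
= 29 (Path B)


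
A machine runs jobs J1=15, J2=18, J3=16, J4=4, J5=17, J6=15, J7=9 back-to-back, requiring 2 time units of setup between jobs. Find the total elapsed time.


Makespan = Σ processing + (n-1) × setup
= (15 + 18 + 16 + 4 + 17 + 15 + 9) + (7-1)×2
= 94 + 12
= 106 time units


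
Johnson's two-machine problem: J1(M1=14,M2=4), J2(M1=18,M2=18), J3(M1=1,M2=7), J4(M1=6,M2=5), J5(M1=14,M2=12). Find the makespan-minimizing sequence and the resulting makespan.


Johnson's rule:
Group 1 (M1≤M2, sort by M1): ['J3', 'J2']
Group 2 (M1>M2, sort desc M2): ['J5', 'J4', 'J1']
Sequence: J3 → J2 → J5 → J4 → J1
Makespan calculation:
  J3: M1 done=1, M2 done=8
  J2: M1 done=19, M2 done=37
  J5: M1 done=33, M2 done=49
  J4: M1 done=39, M2 done=54
  J1: M1 done=53, M2 done=58
= Sequence: J3 → J2 → J5 → J4 → J1, Makespan: 58


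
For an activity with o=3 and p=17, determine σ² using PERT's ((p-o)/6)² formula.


σ² = ((p - o) / 6)² = (p - o)² / 36
= (17 - 3)² / 36
= 14² / 36
= 196 / 36
= 5.4444


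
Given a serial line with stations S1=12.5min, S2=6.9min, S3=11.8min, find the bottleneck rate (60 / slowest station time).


Bottleneck = longest station time
Station times: [12.5, 6.9, 11.8]
Max = 12.5 min
Rate = 60 / 12.5
= 4.80 units/hour (bottleneck: 12.5min)


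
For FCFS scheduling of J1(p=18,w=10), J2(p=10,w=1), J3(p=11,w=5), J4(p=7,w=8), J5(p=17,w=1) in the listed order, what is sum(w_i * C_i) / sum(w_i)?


Completion times:
  J1: C=18, w×C=10×18=180
  J2: C=28, w×C=1×28=28
  J3: C=39, w×C=5×39=195
  J4: C=46, w×C=8×46=368
  J5: C=63, w×C=1×63=63
Sum w×C = 834
Sum w = 25
Weighted avg = 834/25
= 33.36


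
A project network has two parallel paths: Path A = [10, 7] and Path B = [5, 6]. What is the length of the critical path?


Path A: 10 + 7 = 17
Path B: 5 + 6 = 11
Critical path = longest = max(17, 11)
= 17 (Path A)


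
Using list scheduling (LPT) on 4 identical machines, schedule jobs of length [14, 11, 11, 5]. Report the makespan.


Jobs (LPT sorted): [14, 11, 11, 5]
Machines: 4
  J=14 → Machine 1 (load: 0+14=14)
  J=11 → Machine 2 (load: 0+11=11)
  J=11 → Machine 3 (load: 0+11=11)
  J=5 → Machine 4 (load: 0+5=5)
Machine loads: [14, 11, 11, 5]
Makespan = max = 14 time units


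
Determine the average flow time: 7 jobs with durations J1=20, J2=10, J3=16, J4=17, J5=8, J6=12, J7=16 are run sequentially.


Completion times:
  J1: completes at 20
  J2: completes at 30
  J3: completes at 46
  J4: completes at 63
  J5: completes at 71
  J6: completes at 83
  J7: completes at 99
Sum = 412
Average = 412/7
= 58.86


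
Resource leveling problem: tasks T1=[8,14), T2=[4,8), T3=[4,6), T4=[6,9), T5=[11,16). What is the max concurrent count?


Check each time point for overlaps:
  t=4: 2 tasks active (T2, T3)
Max concurrent = 2


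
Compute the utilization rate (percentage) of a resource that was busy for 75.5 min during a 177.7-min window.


Utilization = busy / total × 100
= 75.5 / 177.7 × 100
= 42.5%


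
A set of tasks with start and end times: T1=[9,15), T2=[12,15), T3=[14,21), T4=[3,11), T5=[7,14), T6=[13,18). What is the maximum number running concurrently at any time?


Check each time point for overlaps:
  t=13: 4 tasks active (T1, T2, T5, T6)
Max concurrent = 4


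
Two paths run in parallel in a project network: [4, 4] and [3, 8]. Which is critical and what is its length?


Path A: 4 + 4 = 8
Path B: 3 + 8 = 11
Critical path = longest = max(8, 11)
= 11 (Path B)


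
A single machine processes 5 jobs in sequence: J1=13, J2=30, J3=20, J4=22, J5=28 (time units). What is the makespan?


Sequential makespan: sum all processing times
= 13 + 30 + 20 + 22 + 28
= 113 time units


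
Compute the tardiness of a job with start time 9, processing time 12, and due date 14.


Completion = start + processing = 9 + 12 = 21
Tardiness = max(0, C - d) = max(0, 21 - 14)
= max(0, 7)
= 7


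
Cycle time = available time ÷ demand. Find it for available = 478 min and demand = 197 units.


Cycle time = available time / demand
= 478 / 197
= 2.43 min/unit


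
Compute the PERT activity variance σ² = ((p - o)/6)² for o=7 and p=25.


σ² = ((p - o) / 6)² = (p - o)² / 36
= (25 - 7)² / 36
= 18² / 36
= 324 / 36
= 9.0000


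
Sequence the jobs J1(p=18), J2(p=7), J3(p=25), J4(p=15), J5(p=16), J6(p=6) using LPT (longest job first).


LPT: sort by longest processing time first
  J3: p=25
  J1: p=18
  J5: p=16
  J4: p=15
  J2: p=7
  J6: p=6
Order: J3 → J1 → J5 → J4 → J2 → J6


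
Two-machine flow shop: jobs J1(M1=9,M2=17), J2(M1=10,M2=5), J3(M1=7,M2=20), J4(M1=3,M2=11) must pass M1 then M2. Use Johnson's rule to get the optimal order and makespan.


Johnson's rule:
Group 1 (M1≤M2, sort by M1): ['J4', 'J3', 'J1']
Group 2 (M1>M2, sort desc M2): ['J2']
Sequence: J4 → J3 → J1 → J2
Makespan calculation:
  J4: M1 done=3, M2 done=14
  J3: M1 done=10, M2 done=34
  J1: M1 done=19, M2 done=51
  J2: M1 done=29, M2 done=56
= Sequence: J4 → J3 → J1 → J2, Makespan: 56


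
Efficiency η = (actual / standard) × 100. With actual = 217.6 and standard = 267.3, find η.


Efficiency = (actual / standard) × 100
= (217.6 / 267.3) × 100
= 81.4%


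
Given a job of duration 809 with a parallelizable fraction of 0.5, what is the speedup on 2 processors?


Amdahl's law: T_p = T × ((1-p) + p/N)
= 809 × ((1-0.5) + 0.5/2)
= 809 × (0.50 + 0.2500)
= 809 × 0.7500
= 606.75
Speedup = 809/606.75
= 1.33×


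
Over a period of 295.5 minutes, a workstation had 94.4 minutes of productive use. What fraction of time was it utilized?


Utilization = busy / total × 100
= 94.4 / 295.5 × 100
= 31.9%


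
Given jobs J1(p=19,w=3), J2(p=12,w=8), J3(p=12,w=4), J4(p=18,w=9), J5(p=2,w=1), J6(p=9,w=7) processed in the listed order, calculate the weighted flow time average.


Completion times:
  J1: C=19, w×C=3×19=57
  J2: C=31, w×C=8×31=248
  J3: C=43, w×C=4×43=172
  J4: C=61, w×C=9×61=549
  J5: C=63, w×C=1×63=63
  J6: C=72, w×C=7×72=504
Sum w×C = 1593
Sum w = 32
Weighted avg = 1593/32
= 49.78


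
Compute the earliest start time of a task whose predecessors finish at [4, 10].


ES = max of all predecessor completion times
Predecessors: [4, 10]
ES = max(4, 10)
= 10


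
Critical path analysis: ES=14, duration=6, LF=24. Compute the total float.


EF = ES + duration = 14 + 6 = 20
LS = LF - duration = 24 - 6 = 18
Total Float = LF - EF = 24 - 20
(or LS - ES = 18 - 14)
= 4


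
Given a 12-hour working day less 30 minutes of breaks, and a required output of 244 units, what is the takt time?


Available = 12×60 - 30 = 690 min
Takt time = 690 / 244
= 2.83 min/unit


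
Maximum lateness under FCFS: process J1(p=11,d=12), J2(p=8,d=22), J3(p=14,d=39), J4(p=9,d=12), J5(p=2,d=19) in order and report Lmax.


Lateness per job (L = C - d):
  J1: C=11, d=12, L=-1
  J2: C=19, d=22, L=-3
  J3: C=33, d=39, L=-6
  J4: C=42, d=12, L=30
  J5: C=44, d=19, L=25
Lmax = max(-1, -3, -6, 30, 25)
= 30


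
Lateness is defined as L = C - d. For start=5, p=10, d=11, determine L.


Completion = 5 + 10 = 15
Lateness = C - d = 15 - 11
= 4


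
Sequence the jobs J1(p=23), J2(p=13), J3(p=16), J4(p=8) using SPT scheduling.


SPT: sort by shortest processing time
  J4: p=8
  J2: p=13
  J3: p=16
  J1: p=23
Order: J4 → J2 → J3 → J1


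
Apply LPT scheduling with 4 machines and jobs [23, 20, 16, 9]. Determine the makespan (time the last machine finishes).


Jobs (LPT sorted): [23, 20, 16, 9]
Machines: 4
  J=23 → Machine 1 (load: 0+23=23)
  J=20 → Machine 2 (load: 0+20=20)
  J=16 → Machine 3 (load: 0+16=16)
  J=9 → Machine 4 (load: 0+9=9)
Machine loads: [23, 20, 16, 9]
Makespan = max = 23 time units


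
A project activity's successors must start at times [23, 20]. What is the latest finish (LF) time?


LF = min of all successor start times
Successors start at: [23, 20]
LF = min(23, 20)
= 20


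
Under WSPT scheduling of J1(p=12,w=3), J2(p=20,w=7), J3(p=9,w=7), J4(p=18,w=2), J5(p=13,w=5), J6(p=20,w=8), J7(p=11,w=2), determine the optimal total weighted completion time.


WSPT order (by p/w): J3 → J6 → J5 → J2 → J1 → J7 → J4
  J3: C=9, w·C=7×9=63
  J6: C=29, w·C=8×29=232
  J5: C=42, w·C=5×42=210
  J2: C=62, w·C=7×62=434
  J1: C=74, w·C=3×74=222
  J7: C=85, w·C=2×85=170
  J4: C=103, w·C=2×103=206
Σ w·C = 1537
= 1537


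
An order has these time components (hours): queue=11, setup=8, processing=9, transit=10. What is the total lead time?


Lead time = queue + setup + processing + transit
= 11 + 8 + 9 + 10
= 38 hours


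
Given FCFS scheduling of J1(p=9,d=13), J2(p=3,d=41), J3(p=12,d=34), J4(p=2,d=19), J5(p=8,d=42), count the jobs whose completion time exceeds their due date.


Completion vs due date:
  J1: C=9, d=13 → on time
  J2: C=12, d=41 → on time
  J3: C=24, d=34 → on time
  J4: C=26, d=19 → TARDY
  J5: C=34, d=42 → on time
Tardy jobs: J4
Count = 1


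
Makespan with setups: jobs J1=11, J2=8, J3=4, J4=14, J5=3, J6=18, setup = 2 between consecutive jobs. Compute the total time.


Makespan = Σ processing + (n-1) × setup
= (11 + 8 + 4 + 14 + 3 + 18) + (6-1)×2
= 58 + 10
= 68 time units


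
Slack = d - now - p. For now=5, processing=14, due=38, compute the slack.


Slack = due - current_time - processing
= 38 - 5 - 14
= 19


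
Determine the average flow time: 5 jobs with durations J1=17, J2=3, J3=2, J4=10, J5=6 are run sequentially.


Completion times:
  J1: completes at 17
  J2: completes at 20
  J3: completes at 22
  J4: completes at 32
  J5: completes at 38
Sum = 129
Average = 129/5
= 25.80


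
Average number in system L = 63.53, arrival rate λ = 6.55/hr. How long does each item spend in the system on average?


Little's law: L = λW → W = L / λ
= 63.53 / 6.55
= 9.70 hours


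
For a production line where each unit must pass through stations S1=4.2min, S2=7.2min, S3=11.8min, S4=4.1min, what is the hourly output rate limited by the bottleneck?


Bottleneck = longest station time
Station times: [4.2, 7.2, 11.8, 4.1]
Max = 11.8 min
Rate = 60 / 11.8
= 5.08 units/hour (bottleneck: 11.8min)


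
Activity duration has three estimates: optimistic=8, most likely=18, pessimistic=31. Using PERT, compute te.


te = (o + 4m + p) / 6
= (8 + 4×18 + 31) / 6
= (8 + 72 + 31) / 6
= 111 / 6
= 18.50


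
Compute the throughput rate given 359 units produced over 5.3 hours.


Throughput = units / time
= 359 / 5.3
= 67.7 units/hour


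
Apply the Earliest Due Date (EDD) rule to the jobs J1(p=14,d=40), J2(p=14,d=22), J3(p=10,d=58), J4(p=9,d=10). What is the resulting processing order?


EDD: sort by earliest due date
  J4: d=10, p=9
  J2: d=22, p=14
  J1: d=40, p=14
  J3: d=58, p=10
Order: J4 → J2 → J1 → J3


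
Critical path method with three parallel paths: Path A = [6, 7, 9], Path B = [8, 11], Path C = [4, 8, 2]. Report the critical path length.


Path A: 6 + 7 + 9 = 22
Path B: 8 + 11 = 19
Path C: 4 + 8 + 2 = 14
Critical path = longest = max(22, 19, 14)
= 22 (Path A)


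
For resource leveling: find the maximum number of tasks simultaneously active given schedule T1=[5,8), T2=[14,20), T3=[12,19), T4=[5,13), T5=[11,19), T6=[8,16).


Check each time point for overlaps:
  t=12: 4 tasks active (T3, T4, T5, T6)
Max concurrent = 4


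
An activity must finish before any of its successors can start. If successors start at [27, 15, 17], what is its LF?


LF = min of all successor start times
Successors start at: [27, 15, 17]
LF = min(27, 15, 17)
= 15


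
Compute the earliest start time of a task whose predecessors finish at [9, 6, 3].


ES = max of all predecessor completion times
Predecessors: [9, 6, 3]
ES = max(9, 6, 3)
= 9


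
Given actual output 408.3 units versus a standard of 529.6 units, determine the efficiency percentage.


Efficiency = (actual / standard) × 100
= (408.3 / 529.6) × 100
= 77.1%


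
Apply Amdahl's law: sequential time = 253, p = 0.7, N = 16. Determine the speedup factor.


Amdahl's law: T_p = T × ((1-p) + p/N)
= 253 × ((1-0.7) + 0.7/16)
= 253 × (0.30 + 0.0437)
= 253 × 0.3438
= 86.97
Speedup = 253/86.97
= 2.91×


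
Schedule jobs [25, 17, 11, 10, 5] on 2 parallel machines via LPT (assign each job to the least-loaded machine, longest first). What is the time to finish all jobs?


Jobs (LPT sorted): [25, 17, 11, 10, 5]
Machines: 2
  J=25 → Machine 1 (load: 0+25=25)
  J=17 → Machine 2 (load: 0+17=17)
  J=11 → Machine 2 (load: 17+11=28)
  J=10 → Machine 1 (load: 25+10=35)
  J=5 → Machine 2 (load: 28+5=33)
Machine loads: [35, 33]
Makespan = max = 35 time units


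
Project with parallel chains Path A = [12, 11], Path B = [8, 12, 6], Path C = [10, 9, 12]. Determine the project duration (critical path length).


Path A: 12 + 11 = 23
Path B: 8 + 12 + 6 = 26
Path C: 10 + 9 + 12 = 31
Critical path = longest = max(23, 26, 31)
= 31 (Path C)


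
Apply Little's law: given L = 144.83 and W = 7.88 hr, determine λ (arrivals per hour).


Little's law: L = λW → λ = L / W
= 144.83 / 7.88
= 18.38 per hour


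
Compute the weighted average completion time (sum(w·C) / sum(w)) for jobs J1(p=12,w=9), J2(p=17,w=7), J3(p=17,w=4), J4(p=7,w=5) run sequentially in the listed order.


Completion times:
  J1: C=12, w×C=9×12=108
  J2: C=29, w×C=7×29=203
  J3: C=46, w×C=4×46=184
  J4: C=53, w×C=5×53=265
Sum w×C = 760
Sum w = 25
Weighted avg = 760/25
= 30.40


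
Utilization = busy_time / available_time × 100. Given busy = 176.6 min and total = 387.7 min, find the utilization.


Utilization = busy / total × 100
= 176.6 / 387.7 × 100
= 45.6%


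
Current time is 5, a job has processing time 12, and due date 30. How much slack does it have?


Slack = due - current_time - processing
= 30 - 5 - 12
= 13


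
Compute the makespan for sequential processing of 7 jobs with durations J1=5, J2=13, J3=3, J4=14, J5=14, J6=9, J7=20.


Sequential makespan: sum all processing times
= 5 + 13 + 3 + 14 + 14 + 9 + 20
= 78 time units


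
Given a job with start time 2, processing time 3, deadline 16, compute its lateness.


Completion = 2 + 3 = 5
Lateness = C - d = 5 - 16
= -11


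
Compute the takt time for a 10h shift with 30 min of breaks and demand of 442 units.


Available = 10×60 - 30 = 570 min
Takt time = 570 / 442
= 1.29 min/unit


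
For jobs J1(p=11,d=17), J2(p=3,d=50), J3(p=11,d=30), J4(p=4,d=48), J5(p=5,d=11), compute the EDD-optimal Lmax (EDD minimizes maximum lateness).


EDD order: J5 → J1 → J3 → J4 → J2
Completion and lateness:
  J5: C=5, d=11, L=5-11=-6
  J1: C=16, d=17, L=16-17=-1
  J3: C=27, d=30, L=27-30=-3
  J4: C=31, d=48, L=31-48=-17
  J2: C=34, d=50, L=34-50=-16
Lmax = max(-6, -1, -3, -17, -16)
= -1


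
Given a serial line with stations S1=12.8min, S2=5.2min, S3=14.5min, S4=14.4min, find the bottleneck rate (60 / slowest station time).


Bottleneck = longest station time
Station times: [12.8, 5.2, 14.5, 14.4]
Max = 14.5 min
Rate = 60 / 14.5
= 4.14 units/hour (bottleneck: 14.5min)


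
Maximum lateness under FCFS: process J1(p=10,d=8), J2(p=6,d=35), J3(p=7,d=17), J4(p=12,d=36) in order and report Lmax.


Lateness per job (L = C - d):
  J1: C=10, d=8, L=2
  J2: C=16, d=35, L=-19
  J3: C=23, d=17, L=6
  J4: C=35, d=36, L=-1
Lmax = max(2, -19, 6, -1)
= 6


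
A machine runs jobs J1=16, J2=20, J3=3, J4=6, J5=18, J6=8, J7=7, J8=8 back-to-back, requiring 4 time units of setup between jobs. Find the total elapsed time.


Makespan = Σ processing + (n-1) × setup
= (16 + 20 + 3 + 6 + 18 + 8 + 7 + 8) + (8-1)×4
= 86 + 28
= 114 time units


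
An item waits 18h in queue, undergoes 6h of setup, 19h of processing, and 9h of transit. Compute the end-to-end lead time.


Lead time = queue + setup + processing + transit
= 18 + 6 + 19 + 9
= 52 hours


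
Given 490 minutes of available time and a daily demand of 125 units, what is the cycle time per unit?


Cycle time = available time / demand
= 490 / 125
= 3.92 min/unit


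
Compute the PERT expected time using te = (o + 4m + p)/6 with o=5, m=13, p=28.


te = (o + 4m + p) / 6
= (5 + 4×13 + 28) / 6
= (5 + 52 + 28) / 6
= 85 / 6
= 14.17


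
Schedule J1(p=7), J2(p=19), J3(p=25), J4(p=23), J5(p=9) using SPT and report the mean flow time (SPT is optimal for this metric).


SPT order: J1 → J5 → J2 → J4 → J3
Completion times:
  J1: C=7
  J5: C=16
  J2: C=35
  J4: C=58
  J3: C=83
Sum = 199, n = 5
Mean flow = 199/5
= 39.80


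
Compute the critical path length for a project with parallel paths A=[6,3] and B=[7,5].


Path A: 6 + 3 = 9
Path B: 7 + 5 = 12
Critical path = longest = max(9, 12)
= 12 (Path B)


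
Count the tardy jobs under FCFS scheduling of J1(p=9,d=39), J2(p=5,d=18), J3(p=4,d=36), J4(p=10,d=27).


Completion vs due date:
  J1: C=9, d=39 → on time
  J2: C=14, d=18 → on time
  J3: C=18, d=36 → on time
  J4: C=28, d=27 → TARDY
Tardy jobs: J4
Count = 1


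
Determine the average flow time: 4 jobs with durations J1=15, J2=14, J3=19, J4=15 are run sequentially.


Completion times:
  J1: completes at 15
  J2: completes at 29
  J3: completes at 48
  J4: completes at 63
Sum = 155
Average = 155/4
= 38.75


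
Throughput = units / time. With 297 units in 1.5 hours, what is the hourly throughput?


Throughput = units / time
= 297 / 1.5
= 198.0 units/hour


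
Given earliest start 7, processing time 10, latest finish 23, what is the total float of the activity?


EF = ES + duration = 7 + 10 = 17
LS = LF - duration = 23 - 10 = 13
Total Float = LF - EF = 23 - 17
(or LS - ES = 13 - 7)
= 6


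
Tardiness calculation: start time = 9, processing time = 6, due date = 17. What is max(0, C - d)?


Completion = start + processing = 9 + 6 = 15
Tardiness = max(0, C - d) = max(0, 15 - 17)
= max(0, -2)
= 0


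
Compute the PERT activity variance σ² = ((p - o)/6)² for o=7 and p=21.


σ² = ((p - o) / 6)² = (p - o)² / 36
= (21 - 7)² / 36
= 14² / 36
= 196 / 36
= 5.4444


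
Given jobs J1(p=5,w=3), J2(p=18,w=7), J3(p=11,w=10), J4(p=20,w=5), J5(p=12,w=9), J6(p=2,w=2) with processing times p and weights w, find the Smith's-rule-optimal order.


WSPT (Smith's rule): sort by p/w ascending
  J6: p/w = 2/2 = 1.000
  J3: p/w = 11/10 = 1.100
  J5: p/w = 12/9 = 1.333
  J1: p/w = 5/3 = 1.667
  J2: p/w = 18/7 = 2.571
  J4: p/w = 20/5 = 4.000
Order: J6 → J3 → J5 → J1 → J2 → J4


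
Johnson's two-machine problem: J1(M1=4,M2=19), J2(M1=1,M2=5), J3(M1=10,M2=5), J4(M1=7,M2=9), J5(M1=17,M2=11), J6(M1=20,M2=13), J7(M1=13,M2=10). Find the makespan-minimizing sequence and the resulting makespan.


Johnson's rule:
Group 1 (M1≤M2, sort by M1): ['J2', 'J1', 'J4']
Group 2 (M1>M2, sort desc M2): ['J6', 'J5', 'J7', 'J3']
Sequence: J2 → J1 → J4 → J6 → J5 → J7 → J3
Makespan calculation:
  J2: M1 done=1, M2 done=6
  J1: M1 done=5, M2 done=25
  J4: M1 done=12, M2 done=34
  J6: M1 done=32, M2 done=47
  J5: M1 done=49, M2 done=60
  J7: M1 done=62, M2 done=72
  J3: M1 done=72, M2 done=77
= Sequence: J2 → J1 → J4 → J6 → J5 → J7 → J3, Makespan: 77


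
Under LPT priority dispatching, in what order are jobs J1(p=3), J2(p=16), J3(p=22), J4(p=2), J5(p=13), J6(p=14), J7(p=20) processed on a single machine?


LPT: sort by longest processing time first
  J3: p=22
  J7: p=20
  J2: p=16
  J6: p=14
  J5: p=13
  J1: p=3
  J4: p=2
Order: J3 → J7 → J2 → J6 → J5 → J1 → J4


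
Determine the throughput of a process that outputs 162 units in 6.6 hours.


Throughput = units / time
= 162 / 6.6
= 24.5 units/hour


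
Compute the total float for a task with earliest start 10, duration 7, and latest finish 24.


EF = ES + duration = 10 + 7 = 17
LS = LF - duration = 24 - 7 = 17
Total Float = LF - EF = 24 - 17
(or LS - ES = 17 - 10)
= 7


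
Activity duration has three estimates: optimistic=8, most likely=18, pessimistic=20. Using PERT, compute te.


te = (o + 4m + p) / 6
= (8 + 4×18 + 20) / 6
= (8 + 72 + 20) / 6
= 100 / 6
= 16.67


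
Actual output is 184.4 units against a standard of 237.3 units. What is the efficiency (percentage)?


Efficiency = (actual / standard) × 100
= (184.4 / 237.3) × 100
= 77.7%


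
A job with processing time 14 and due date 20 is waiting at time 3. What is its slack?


Slack = due - current_time - processing
= 20 - 3 - 14
= 3


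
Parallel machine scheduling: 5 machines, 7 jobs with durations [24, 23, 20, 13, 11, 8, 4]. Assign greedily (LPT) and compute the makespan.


Jobs (LPT sorted): [24, 23, 20, 13, 11, 8, 4]
Machines: 5
  J=24 → Machine 1 (load: 0+24=24)
  J=23 → Machine 2 (load: 0+23=23)
  J=20 → Machine 3 (load: 0+20=20)
  J=13 → Machine 4 (load: 0+13=13)
  J=11 → Machine 5 (load: 0+11=11)
  J=8 → Machine 5 (load: 11+8=19)
  J=4 → Machine 4 (load: 13+4=17)
Machine loads: [24, 23, 20, 17, 19]
Makespan = max = 24 time units


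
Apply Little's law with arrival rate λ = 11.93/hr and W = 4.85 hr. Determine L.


Little's law: L = λ × W
= 11.93 × 4.85
= 57.86


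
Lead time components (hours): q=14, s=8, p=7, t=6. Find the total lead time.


Lead time = queue + setup + processing + transit
= 14 + 8 + 7 + 6
= 35 hours


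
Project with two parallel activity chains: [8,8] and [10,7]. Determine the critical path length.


Path A: 8 + 8 = 16
Path B: 10 + 7 = 17
Critical path = longest = max(16, 17)
= 17 (Path B)


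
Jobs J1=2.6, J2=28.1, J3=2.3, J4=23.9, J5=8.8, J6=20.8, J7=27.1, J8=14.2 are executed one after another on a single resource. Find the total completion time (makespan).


Sequential makespan: sum all processing times
= 2.6 + 28.1 + 2.3 + 23.9 + 8.8 + 20.8 + 27.1 + 14.2
= 127.8 time units


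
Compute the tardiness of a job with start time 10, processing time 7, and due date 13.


Completion = start + processing = 10 + 7 = 17
Tardiness = max(0, C - d) = max(0, 17 - 13)
= max(0, 4)
= 4


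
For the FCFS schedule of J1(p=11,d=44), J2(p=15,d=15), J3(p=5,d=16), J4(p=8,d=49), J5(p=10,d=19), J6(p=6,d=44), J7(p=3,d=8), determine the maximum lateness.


Lateness per job (L = C - d):
  J1: C=11, d=44, L=-33
  J2: C=26, d=15, L=11
  J3: C=31, d=16, L=15
  J4: C=39, d=49, L=-10
  J5: C=49, d=19, L=30
  J6: C=55, d=44, L=11
  J7: C=58, d=8, L=50
Lmax = max(-33, 11, 15, -10, 30, 11, 50)
= 50


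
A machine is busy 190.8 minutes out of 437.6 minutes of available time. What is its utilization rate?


Utilization = busy / total × 100
= 190.8 / 437.6 × 100
= 43.6%


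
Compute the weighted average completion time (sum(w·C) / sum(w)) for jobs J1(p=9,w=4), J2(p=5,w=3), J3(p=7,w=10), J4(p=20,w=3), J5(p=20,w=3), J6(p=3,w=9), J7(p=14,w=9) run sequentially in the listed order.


Completion times:
  J1: C=9, w×C=4×9=36
  J2: C=14, w×C=3×14=42
  J3: C=21, w×C=10×21=210
  J4: C=41, w×C=3×41=123
  J5: C=61, w×C=3×61=183
  J6: C=64, w×C=9×64=576
  J7: C=78, w×C=9×78=702
Sum w×C = 1872
Sum w = 41
Weighted avg = 1872/41
= 45.66


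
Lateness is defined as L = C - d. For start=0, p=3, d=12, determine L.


Completion = 0 + 3 = 3
Lateness = C - d = 3 - 12
= -9


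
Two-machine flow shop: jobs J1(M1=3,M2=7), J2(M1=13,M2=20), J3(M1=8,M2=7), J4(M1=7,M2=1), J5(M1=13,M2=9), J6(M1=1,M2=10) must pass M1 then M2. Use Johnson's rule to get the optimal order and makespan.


Johnson's rule:
Group 1 (M1≤M2, sort by M1): ['J6', 'J1', 'J2']
Group 2 (M1>M2, sort desc M2): ['J5', 'J3', 'J4']
Sequence: J6 → J1 → J2 → J5 → J3 → J4
Makespan calculation:
  J6: M1 done=1, M2 done=11
  J1: M1 done=4, M2 done=18
  J2: M1 done=17, M2 done=38
  J5: M1 done=30, M2 done=47
  J3: M1 done=38, M2 done=54
  J4: M1 done=45, M2 done=55
= Sequence: J6 → J1 → J2 → J5 → J3 → J4, Makespan: 55


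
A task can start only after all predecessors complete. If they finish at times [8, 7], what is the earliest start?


ES = max of all predecessor completion times
Predecessors: [8, 7]
ES = max(8, 7)
= 8


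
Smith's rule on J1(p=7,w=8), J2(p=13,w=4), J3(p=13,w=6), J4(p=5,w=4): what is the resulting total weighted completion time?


WSPT order (by p/w): J1 → J4 → J3 → J2
  J1: C=7, w·C=8×7=56
  J4: C=12, w·C=4×12=48
  J3: C=25, w·C=6×25=150
  J2: C=38, w·C=4×38=152
Σ w·C = 406
= 406


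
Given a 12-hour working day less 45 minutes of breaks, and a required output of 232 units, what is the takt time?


Available = 12×60 - 45 = 675 min
Takt time = 675 / 232
= 2.91 min/unit


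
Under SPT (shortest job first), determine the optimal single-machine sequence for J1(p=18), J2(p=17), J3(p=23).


SPT: sort by shortest processing time
  J2: p=17
  J1: p=18
  J3: p=23
Order: J2 → J1 → J3


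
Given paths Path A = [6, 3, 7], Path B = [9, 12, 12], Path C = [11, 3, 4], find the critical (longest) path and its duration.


Path A: 6 + 3 + 7 = 16
Path B: 9 + 12 + 12 = 33
Path C: 11 + 3 + 4 = 18
Critical path = longest = max(16, 33, 18)
= 33 (Path B)


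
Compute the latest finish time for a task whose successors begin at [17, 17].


LF = min of all successor start times
Successors start at: [17, 17]
LF = min(17, 17)
= 17


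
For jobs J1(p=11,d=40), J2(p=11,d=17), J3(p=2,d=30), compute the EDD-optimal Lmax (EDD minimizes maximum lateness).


EDD order: J2 → J3 → J1
Completion and lateness:
  J2: C=11, d=17, L=11-17=-6
  J3: C=13, d=30, L=13-30=-17
  J1: C=24, d=40, L=24-40=-16
Lmax = max(-6, -17, -16)
= -6


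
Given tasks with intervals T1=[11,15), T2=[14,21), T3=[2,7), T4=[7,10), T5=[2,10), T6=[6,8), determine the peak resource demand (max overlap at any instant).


Check each time point for overlaps:
  t=6: 3 tasks active (T3, T5, T6)
Max concurrent = 3


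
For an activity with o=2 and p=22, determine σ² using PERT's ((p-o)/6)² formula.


σ² = ((p - o) / 6)² = (p - o)² / 36
= (22 - 2)² / 36
= 20² / 36
= 400 / 36
= 11.1111


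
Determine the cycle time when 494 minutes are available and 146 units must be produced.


Cycle time = available time / demand
= 494 / 146
= 3.38 min/unit


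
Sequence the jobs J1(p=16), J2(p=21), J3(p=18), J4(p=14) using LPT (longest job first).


LPT: sort by longest processing time first
  J2: p=21
  J3: p=18
  J1: p=16
  J4: p=14
Order: J2 → J3 → J1 → J4


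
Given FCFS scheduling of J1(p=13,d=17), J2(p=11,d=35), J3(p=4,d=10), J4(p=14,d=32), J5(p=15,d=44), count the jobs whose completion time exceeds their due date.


Completion vs due date:
  J1: C=13, d=17 → on time
  J2: C=24, d=35 → on time
  J3: C=28, d=10 → TARDY
  J4: C=42, d=32 → TARDY
  J5: C=57, d=44 → TARDY
Tardy jobs: J3, J4, J5
Count = 3


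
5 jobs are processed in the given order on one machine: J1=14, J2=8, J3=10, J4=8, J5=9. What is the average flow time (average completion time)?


Completion times:
  J1: completes at 14
  J2: completes at 22
  J3: completes at 32
  J4: completes at 40
  J5: completes at 49
Sum = 157
Average = 157/5
= 31.40


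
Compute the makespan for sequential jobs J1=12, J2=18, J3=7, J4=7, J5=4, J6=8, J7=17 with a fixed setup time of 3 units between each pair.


Makespan = Σ processing + (n-1) × setup
= (12 + 18 + 7 + 7 + 4 + 8 + 17) + (7-1)×3
= 73 + 18
= 91 time units


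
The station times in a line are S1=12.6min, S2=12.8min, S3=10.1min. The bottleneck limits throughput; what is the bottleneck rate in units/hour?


Bottleneck = longest station time
Station times: [12.6, 12.8, 10.1]
Max = 12.8 min
Rate = 60 / 12.8
= 4.69 units/hour (bottleneck: 12.8min)


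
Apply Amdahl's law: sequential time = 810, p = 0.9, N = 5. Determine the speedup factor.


Amdahl's law: T_p = T × ((1-p) + p/N)
= 810 × ((1-0.9) + 0.9/5)
= 810 × (0.10 + 0.1800)
= 810 × 0.2800
= 226.80
Speedup = 810/226.80
= 3.57×
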